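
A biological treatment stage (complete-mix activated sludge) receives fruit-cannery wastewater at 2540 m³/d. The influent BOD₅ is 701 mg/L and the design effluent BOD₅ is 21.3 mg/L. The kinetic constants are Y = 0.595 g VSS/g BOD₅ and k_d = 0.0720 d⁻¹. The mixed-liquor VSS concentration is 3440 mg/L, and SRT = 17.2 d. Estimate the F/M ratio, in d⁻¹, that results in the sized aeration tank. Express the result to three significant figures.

F/M ≈ 0.226 d⁻¹

Rearranging the biomass balance for a CMAS with decay, V = Y·Q·ΔS·θ_c / [X·(1+k_d θ_c)] = 0.595 × 2540 × (701 − 21.3) × 17.2 / [3440 × (1 + 0.0720 × 17.2)] = 1.77×10^7 / 7700 = 2295 m³.
Food-to-microorganism ratio F/M = Q S₀ / (V X) = 2540 × 701 / (2295 × 3440) = 0.2256 d⁻¹.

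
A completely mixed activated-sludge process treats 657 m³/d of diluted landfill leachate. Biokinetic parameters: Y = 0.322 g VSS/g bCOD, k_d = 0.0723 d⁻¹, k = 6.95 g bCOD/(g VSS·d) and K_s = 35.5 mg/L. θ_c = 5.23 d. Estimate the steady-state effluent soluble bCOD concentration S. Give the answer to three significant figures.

Effluent substrate depends only on kinetics and SRT: S = K_s(1 + k_d θ_c) / [θ_c(Yk − k_d) − 1] = 35.5 × (1 + 0.0723 × 5.23) / [5.23 × (0.322 × 6.95 − 0.0723) − 1] = 48.92 / 10.33 = 4.738 mg/L.

S ≈ 4.74 mg/L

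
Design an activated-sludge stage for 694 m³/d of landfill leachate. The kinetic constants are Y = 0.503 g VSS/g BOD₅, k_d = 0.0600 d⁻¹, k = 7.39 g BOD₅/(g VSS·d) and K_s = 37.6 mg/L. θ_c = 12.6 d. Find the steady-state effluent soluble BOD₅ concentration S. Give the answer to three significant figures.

From the Monod/SRT balance for a CMAS, S = K_s·(1+k_d θ_c)/[θ_c·(Y k − k_d) − 1] = 37.6 × (1 + 0.0600 × 12.6) / [12.6 × (0.503 × 7.39 − 0.0600) − 1] = 66.03 / 45.08 = 1.465 mg/L.

S ≈ 1.46 mg/L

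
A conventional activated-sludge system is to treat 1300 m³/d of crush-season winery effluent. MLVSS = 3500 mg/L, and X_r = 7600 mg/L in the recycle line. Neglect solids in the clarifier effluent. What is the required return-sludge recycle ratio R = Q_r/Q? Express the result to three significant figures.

R ≈ 0.854

R = Q_r/Q = X/(X_r − X) = 3500 / (7600 − 3500) = 0.8537.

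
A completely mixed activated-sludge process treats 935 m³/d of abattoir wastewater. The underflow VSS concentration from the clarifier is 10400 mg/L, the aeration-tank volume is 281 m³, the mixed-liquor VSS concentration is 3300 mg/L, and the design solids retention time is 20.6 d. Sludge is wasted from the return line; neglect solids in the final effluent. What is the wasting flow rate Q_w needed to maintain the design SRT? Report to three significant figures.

Q_w ≈ 4.33 m³/d

θ_c = V·X/(Q_w·X_r) when wasting from the recycle, so Q_w = V·X/(θ_c·X_r) = 281.0 × 3300 / (20.6 × 10400) = 4.328 m³/d.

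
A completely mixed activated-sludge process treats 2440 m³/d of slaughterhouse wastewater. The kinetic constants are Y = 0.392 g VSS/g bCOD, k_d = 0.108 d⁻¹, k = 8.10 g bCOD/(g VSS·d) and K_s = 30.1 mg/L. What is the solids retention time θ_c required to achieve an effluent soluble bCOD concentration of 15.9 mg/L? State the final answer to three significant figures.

θ_c ≈ 1.01 d

From 1/θ_c = Y·k·S/(K_s + S) − k_d: Y·k·S/(K_s+S) = 0.392 × 8.10 × 15.9 / (30.1 + 15.9) = 1.098 d⁻¹.
Then 1/θ_c = μ − k_d = 1.098 − 0.108 = 0.9895 d⁻¹, giving θ_c = 1.011 d.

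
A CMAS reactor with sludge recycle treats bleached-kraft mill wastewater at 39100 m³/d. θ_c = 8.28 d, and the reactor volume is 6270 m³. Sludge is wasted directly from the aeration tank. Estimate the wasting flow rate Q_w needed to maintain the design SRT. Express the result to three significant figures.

Q_w ≈ 757 m³/d

Wasting from the aeration tank: Q_w = V / θ_c = 6270 / 8.28 = 757.2 m³/d.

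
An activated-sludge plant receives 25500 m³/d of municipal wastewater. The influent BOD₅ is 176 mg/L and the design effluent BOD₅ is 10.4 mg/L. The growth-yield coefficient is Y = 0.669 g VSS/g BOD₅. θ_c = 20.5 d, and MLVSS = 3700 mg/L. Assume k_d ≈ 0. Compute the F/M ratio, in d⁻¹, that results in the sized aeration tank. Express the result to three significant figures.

F/M ≈ 0.0775 d⁻¹

V·X = Y·Q·ΔS·θ_c gives V = 0.669 × 25500 × (176 − 10.4) × 20.5 / 3700 = 15652 m³.
F/M = applied load / biomass = Q·S₀/(V·X) = 25500 × 176 / (15652 × 3700) = 0.07749 d⁻¹.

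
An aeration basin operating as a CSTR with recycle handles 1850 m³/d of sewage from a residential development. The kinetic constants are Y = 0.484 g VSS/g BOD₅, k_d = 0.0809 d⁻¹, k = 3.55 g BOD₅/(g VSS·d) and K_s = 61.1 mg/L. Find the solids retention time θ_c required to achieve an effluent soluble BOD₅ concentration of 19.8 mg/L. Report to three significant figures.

θ_c ≈ 2.94 d

From 1/θ_c = Y·k·S/(K_s + S) − k_d: Y·k·S/(K_s+S) = 0.484 × 3.55 × 19.8 / (61.1 + 19.8) = 0.4205 d⁻¹.
1/θ_c = 0.4205 − 0.0809 = 0.3396 d⁻¹, so θ_c = 2.944 d.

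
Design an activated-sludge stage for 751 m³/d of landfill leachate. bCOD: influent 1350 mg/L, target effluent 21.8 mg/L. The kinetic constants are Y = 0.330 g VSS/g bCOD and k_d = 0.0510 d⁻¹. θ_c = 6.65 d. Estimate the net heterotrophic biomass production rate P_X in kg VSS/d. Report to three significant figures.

Y_obs = Y / (1 + k_d θ_c) = 0.330 / (1 + 0.0510 × 6.65) = 0.330 / 1.339 = 0.2464.
Substrate removed = Q·(S₀ − S) = 751 m³/d × (1350 − 21.8) g/m³ = 9.97×10^5 g/d = 997.5 kg/d.
Net biomass production P_X = Y_obs × Q·(S₀ − S) = 0.2464 × 997.5 = 245.8 kg VSS/d.

P_X ≈ 246 kg VSS/d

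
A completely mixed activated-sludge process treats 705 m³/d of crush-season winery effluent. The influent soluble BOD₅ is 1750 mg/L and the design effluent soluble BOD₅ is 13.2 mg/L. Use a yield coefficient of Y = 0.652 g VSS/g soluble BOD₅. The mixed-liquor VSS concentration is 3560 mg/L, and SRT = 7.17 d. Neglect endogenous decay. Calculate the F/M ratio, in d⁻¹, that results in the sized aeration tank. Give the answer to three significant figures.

V·X = Y·Q·ΔS·θ_c gives V = 0.652 × 705 × (1750 − 13.2) × 7.17 / 3560 = 1608 m³.
F/M = Q·S₀ / (V·X) = 705 × 1750 / (1608 × 3560) = 0.2155 g soluble BOD₅·(g VSS·d)⁻¹.

F/M ≈ 0.216 d⁻¹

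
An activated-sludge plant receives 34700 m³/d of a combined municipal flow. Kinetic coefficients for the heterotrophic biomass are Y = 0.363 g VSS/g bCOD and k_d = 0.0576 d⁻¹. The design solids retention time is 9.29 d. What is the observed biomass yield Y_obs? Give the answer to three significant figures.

Y_obs ≈ 0.236 g VSS/g bCOD

The observed yield is Y_obs = Y/(1 + k_d·θ_c) = 0.363 / (1 + 0.0576 × 9.29) = 0.363 / 1.535 = 0.2365 g VSS per g bCOD removed.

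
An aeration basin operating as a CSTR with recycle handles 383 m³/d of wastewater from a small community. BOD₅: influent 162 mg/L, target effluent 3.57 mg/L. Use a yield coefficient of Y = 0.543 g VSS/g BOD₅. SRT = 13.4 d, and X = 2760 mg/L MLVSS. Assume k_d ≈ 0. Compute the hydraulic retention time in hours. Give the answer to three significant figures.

With k_d = 0 the design equation reduces to V = Y Q (S₀−S) θ_c / X = 0.543 × 383 × (162 − 3.57) × 13.4 / 2760 = 160.0 m³.
HRT = V/Q = 160.0 m³ / 383 m³·d⁻¹ = 0.4177 d × 24 = 10.02 h.

τ ≈ 10.0 h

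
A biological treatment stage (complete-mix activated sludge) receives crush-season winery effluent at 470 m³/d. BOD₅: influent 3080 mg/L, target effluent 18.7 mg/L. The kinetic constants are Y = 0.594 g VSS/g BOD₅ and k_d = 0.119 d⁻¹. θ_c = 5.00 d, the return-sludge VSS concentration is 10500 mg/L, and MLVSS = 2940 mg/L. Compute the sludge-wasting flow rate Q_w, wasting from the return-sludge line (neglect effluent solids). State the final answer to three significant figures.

Rearranging the biomass balance for a CMAS with decay, V = Y·Q·ΔS·θ_c / [X·(1+k_d θ_c)] = 0.594 × 470 × (3080 − 18.7) × 5.00 / [2940 × (1 + 0.119 × 5.00)] = 4.27×10^6 / 4689 = 911.3 m³.
θ_c = V·X/(Q_w·X_r) when wasting from the recycle, so Q_w = V·X/(θ_c·X_r) = 911.3 × 2940 / (5.00 × 10500) = 51.03 m³/d.

Q_w ≈ 51.0 m³/d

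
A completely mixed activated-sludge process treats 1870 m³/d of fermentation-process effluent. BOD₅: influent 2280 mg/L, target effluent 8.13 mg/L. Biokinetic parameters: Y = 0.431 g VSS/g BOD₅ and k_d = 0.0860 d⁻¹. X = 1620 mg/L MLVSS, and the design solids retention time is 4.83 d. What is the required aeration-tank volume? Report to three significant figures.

Rearranging the biomass balance for a CMAS with decay, V = Y·Q·ΔS·θ_c / [X·(1+k_d θ_c)] = 0.431 × 1870 × (2280 − 8.13) × 4.83 / [1620 × (1 + 0.0860 × 4.83)] = 8.84×10^6 / 2293 = 3857 m³.

V ≈ 3860 m³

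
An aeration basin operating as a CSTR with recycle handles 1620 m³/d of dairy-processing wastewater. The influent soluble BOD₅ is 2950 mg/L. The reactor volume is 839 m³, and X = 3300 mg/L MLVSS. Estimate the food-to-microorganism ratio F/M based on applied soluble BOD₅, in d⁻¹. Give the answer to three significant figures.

Food-to-microorganism ratio F/M = Q S₀ / (V X) = 1620 × 2950 / (839.0 × 3300) = 1.726 d⁻¹.

F/M ≈ 1.73 d⁻¹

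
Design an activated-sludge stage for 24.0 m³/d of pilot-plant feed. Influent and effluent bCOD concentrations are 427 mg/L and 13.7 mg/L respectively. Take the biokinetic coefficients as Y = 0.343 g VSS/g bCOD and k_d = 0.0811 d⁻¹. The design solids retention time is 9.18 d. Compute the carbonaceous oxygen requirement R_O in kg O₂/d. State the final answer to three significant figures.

Observed yield with endogenous decay: Y_obs = Y / (1 + k_d·θ_c) = 0.343 / (1 + 0.0811 × 9.18) = 0.343 / 1.744 = 0.1966 g VSS/g bCOD.
Q·(S₀ − S) = 24.0 × (427 − 13.7) × 10⁻³ = 9.919 kg/d removed.
Biomass synthesised: P_X = Y_obs × 9.919 = 1.950 kg VSS/d.
R_O = Q·ΔS − 1.42 P_X = 9.919 − 2.769 = 7.150 kg O₂/d.

R_O ≈ 7.15 kg O₂/d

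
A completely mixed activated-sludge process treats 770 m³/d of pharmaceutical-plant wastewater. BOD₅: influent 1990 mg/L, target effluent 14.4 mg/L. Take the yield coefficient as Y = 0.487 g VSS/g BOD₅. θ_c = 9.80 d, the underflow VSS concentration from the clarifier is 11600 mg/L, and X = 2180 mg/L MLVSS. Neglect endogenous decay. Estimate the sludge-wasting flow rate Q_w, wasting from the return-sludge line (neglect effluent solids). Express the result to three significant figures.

Q_w ≈ 63.9 m³/d

With k_d = 0 the design equation reduces to V = Y Q (S₀−S) θ_c / X = 0.487 × 770 × (1990 − 14.4) × 9.80 / 2180 = 3330 m³.
Wasting from the return line (neglecting effluent solids): Q_w = V·X / (θ_c·X_r) = 3330 × 2180 / (9.80 × 11600) = 63.86 m³/d.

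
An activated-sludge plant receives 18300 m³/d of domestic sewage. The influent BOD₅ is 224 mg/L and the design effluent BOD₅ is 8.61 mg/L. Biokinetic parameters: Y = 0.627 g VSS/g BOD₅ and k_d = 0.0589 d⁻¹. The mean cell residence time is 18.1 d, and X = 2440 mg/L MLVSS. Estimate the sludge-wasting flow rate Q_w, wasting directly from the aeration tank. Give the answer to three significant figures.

Q_w ≈ 490 m³/d

Rearranging the biomass balance for a CMAS with decay, V = Y·Q·ΔS·θ_c / [X·(1+k_d θ_c)] = 0.627 × 18300 × (224 − 8.61) × 18.1 / [2440 × (1 + 0.0589 × 18.1)] = 4.47×10^7 / 5041 = 8873 m³.
With mixed-liquor wasting, θ_c = V/Q_w, so Q_w = V/θ_c = 8873/18.1 = 490.2 m³/d.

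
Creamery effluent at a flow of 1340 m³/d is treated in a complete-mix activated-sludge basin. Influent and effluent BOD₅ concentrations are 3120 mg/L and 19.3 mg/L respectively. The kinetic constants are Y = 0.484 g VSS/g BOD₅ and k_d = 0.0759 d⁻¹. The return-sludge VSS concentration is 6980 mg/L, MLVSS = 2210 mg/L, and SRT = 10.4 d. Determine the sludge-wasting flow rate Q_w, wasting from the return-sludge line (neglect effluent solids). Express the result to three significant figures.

Rearranging the biomass balance for a CMAS with decay, V = Y·Q·ΔS·θ_c / [X·(1+k_d θ_c)] = 0.484 × 1340 × (3120 − 19.3) × 10.4 / [2210 × (1 + 0.0759 × 10.4)] = 2.09×10^7 / 3954 = 5289 m³.
θ_c = V·X/(Q_w·X_r) when wasting from the recycle, so Q_w = V·X/(θ_c·X_r) = 5289 × 2210 / (10.4 × 6980) = 161.0 m³/d.

Q_w ≈ 161 m³/d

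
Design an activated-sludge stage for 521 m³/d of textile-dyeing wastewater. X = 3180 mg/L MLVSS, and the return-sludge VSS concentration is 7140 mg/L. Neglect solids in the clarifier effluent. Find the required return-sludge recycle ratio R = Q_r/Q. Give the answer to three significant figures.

Solids balance on the clarifier gives (1+R)X = R·X_r, so R = X/(X_r − X) = 3180 / (7140 − 3180) = 0.8030.

R ≈ 0.803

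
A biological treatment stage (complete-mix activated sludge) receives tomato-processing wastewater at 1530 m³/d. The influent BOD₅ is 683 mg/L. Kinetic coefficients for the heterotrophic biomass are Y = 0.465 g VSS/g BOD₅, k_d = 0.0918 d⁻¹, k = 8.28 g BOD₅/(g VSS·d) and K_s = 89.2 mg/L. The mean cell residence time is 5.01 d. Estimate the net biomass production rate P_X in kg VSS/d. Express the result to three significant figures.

P_X ≈ 329 kg VSS/d

For a completely mixed reactor with recycle the Lawrence–McCarty relation gives S = K_s·(1 + k_d·θ_c) / [θ_c·(Y·k − k_d) − 1] = 89.2 × (1 + 0.0918 × 5.01) / [5.01 × (0.465 × 8.28 − 0.0918) − 1] = 130.2 / 17.83 = 7.304 mg/L.
The observed yield is Y_obs = Y/(1 + k_d·θ_c) = 0.465 / (1 + 0.0918 × 5.01) = 0.465 / 1.460 = 0.3185 g VSS per g BOD₅ removed.
ΔS = 683 − 7.30 = 675.7 mg/L, so the substrate removal rate is 1530 × 675.7/1000 = 1034 kg BOD₅/d.
So the net sludge growth is P_X = 0.3185 × 1034 = 329.3 kg VSS/d.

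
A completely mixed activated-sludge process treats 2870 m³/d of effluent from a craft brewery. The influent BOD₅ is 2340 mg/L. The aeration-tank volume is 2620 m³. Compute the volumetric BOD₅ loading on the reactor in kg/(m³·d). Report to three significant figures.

Volumetric loading L_v = Q·S₀ / V = 2870 × 2340 g/m³ / 2620 m³ = 2563 g/(m³·d) = 2.563 kg BOD₅/(m³·d).

L_v ≈ 2.56 kg BOD₅/(m³·d)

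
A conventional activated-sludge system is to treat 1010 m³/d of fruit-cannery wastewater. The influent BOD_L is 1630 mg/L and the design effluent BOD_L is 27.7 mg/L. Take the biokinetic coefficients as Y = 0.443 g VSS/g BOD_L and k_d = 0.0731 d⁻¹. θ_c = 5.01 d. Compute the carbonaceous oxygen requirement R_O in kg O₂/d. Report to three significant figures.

Observed yield with endogenous decay: Y_obs = Y / (1 + k_d·θ_c) = 0.443 / (1 + 0.0731 × 5.01) = 0.443 / 1.366 = 0.3242 g VSS/g BOD_L.
ΔS = 1630 − 27.7 = 1602 mg/L, so the substrate removal rate is 1010 × 1602/1000 = 1618 kg BOD_L/d.
P_X = Y_obs·Q·(S₀ − S) = 0.3242 × 1618 = 524.7 kg VSS/d.
Carbonaceous O₂ demand = substrate oxidised − cell-mass equivalent = 1618 − 1.42 × 524.7 = 873.2 kg O₂/d.

R_O ≈ 873 kg O₂/d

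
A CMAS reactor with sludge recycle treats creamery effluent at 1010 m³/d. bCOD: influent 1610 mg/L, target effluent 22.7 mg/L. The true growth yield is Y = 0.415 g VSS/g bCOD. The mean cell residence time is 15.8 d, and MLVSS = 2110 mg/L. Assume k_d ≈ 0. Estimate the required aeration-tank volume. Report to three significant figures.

V ≈ 4980 m³

V·X = Y·Q·ΔS·θ_c gives V = 0.415 × 1010 × (1610 − 22.7) × 15.8 / 2110 = 4982 m³.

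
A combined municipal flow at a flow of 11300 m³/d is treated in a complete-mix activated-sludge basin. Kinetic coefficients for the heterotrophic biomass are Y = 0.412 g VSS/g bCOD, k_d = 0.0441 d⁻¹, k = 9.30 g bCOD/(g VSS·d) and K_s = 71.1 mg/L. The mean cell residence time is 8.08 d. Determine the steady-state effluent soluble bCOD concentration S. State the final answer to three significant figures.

For a completely mixed reactor with recycle the Lawrence–McCarty relation gives S = K_s·(1 + k_d·θ_c) / [θ_c·(Y·k − k_d) − 1] = 71.1 × (1 + 0.0441 × 8.08) / [8.08 × (0.412 × 9.30 − 0.0441) − 1] = 96.43 / 29.60 = 3.258 mg/L.

S ≈ 3.26 mg/L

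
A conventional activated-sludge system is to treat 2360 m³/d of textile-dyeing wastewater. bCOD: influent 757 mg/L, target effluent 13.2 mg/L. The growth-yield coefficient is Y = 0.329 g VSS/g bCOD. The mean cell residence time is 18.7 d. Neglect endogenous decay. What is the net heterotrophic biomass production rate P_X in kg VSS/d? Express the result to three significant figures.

P_X ≈ 578 kg VSS/d

Since k_d ≈ 0, Y_obs = Y = 0.329 g VSS/g bCOD.
Mass of bCOD removed per day: Q(S₀ − S) = 2360 × 743.8 g/m³ = 1755 kg/d.
P_X = Y_obs · Q(S₀ − S) = 0.3290 × 1755 = 577.5 kg VSS/d.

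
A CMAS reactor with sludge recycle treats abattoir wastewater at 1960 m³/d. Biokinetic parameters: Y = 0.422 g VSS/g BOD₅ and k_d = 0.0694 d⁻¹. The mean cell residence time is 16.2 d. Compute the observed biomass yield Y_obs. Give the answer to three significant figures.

Y_obs ≈ 0.199 g VSS/g BOD₅

Correct the yield for decay: Y_obs = Y/(1 + k_d θ_c) = 0.422 / (1 + 0.0694 × 16.2) = 0.422 / 2.124 = 0.1987.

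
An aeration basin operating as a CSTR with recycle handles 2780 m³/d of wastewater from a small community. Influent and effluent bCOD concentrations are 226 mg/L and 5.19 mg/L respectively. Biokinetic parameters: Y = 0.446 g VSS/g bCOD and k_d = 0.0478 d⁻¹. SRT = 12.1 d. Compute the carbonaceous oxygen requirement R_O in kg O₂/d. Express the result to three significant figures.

Y_obs = Y / (1 + k_d θ_c) = 0.446 / (1 + 0.0478 × 12.1) = 0.446 / 1.578 = 0.2826.
Substrate removed = Q·(S₀ − S) = 2780 m³/d × (226 − 5.19) g/m³ = 6.14×10^5 g/d = 613.9 kg/d.
P_X = Y_obs·Q·(S₀ − S) = 0.2826 × 613.9 = 173.5 kg VSS/d.
R_O = Q·(S₀ − S) − 1.42·P_X = 613.9 − 1.42 × 173.5 = 367.5 kg O₂/d.

R_O ≈ 368 kg O₂/d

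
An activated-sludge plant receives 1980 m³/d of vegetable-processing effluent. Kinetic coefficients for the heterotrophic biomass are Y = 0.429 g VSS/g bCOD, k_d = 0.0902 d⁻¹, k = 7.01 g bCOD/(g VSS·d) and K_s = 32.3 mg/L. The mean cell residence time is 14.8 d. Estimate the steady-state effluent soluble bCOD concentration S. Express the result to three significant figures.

Effluent substrate depends only on kinetics and SRT: S = K_s(1 + k_d θ_c) / [θ_c(Yk − k_d) − 1] = 32.3 × (1 + 0.0902 × 14.8) / [14.8 × (0.429 × 7.01 − 0.0902) − 1] = 75.42 / 42.17 = 1.788 mg/L.

S ≈ 1.79 mg/L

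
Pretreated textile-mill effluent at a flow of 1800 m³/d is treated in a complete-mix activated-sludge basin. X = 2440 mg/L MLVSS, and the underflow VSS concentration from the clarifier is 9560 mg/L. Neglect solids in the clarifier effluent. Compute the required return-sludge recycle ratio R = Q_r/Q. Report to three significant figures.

Mass balance around the secondary clarifier (neglecting effluent solids): R = X / (X_r − X) = 2440 / (9560 − 2440) = 0.3427.

R ≈ 0.343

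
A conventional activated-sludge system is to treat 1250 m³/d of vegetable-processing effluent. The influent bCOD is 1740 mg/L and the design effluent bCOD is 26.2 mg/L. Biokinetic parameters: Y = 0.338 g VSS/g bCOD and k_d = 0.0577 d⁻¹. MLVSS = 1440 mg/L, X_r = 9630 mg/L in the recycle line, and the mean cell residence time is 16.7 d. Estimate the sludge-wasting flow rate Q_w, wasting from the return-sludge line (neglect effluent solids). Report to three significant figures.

Rearranging the biomass balance for a CMAS with decay, V = Y·Q·ΔS·θ_c / [X·(1+k_d θ_c)] = 0.338 × 1250 × (1740 − 26.2) × 16.7 / [1440 × (1 + 0.0577 × 16.7)] = 1.21×10^7 / 2828 = 4277 m³.
Q_w = (V·X)/(θ_c X_r) = 4277 × 1440 / (16.7 × 9630) = 38.29 m³/d.

Q_w ≈ 38.3 m³/d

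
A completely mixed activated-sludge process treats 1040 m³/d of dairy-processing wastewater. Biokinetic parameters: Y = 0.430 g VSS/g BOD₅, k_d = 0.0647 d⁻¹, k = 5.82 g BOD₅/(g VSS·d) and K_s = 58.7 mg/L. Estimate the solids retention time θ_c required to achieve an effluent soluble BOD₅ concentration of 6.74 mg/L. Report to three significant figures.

Specific growth rate at S = 6.74 mg/L: μ = YkS/(K_s+S) = 0.430·5.82·6.74/(58.7+6.74) = 0.2578 d⁻¹.
Then 1/θ_c = μ − k_d = 0.2578 − 0.0647 = 0.1931 d⁻¹, giving θ_c = 5.180 d.

θ_c ≈ 5.18 d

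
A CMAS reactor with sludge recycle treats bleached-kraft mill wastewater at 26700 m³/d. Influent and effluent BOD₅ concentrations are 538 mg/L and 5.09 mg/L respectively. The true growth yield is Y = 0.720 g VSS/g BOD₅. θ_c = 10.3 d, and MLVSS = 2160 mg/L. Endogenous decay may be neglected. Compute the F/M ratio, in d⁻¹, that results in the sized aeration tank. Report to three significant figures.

F/M ≈ 0.136 d⁻¹

V·X = Y·Q·ΔS·θ_c gives V = 0.720 × 26700 × (538 − 5.09) × 10.3 / 2160 = 48852 m³.
Food-to-microorganism ratio F/M = Q S₀ / (V X) = 26700 × 538 / (48852 × 2160) = 0.1361 d⁻¹.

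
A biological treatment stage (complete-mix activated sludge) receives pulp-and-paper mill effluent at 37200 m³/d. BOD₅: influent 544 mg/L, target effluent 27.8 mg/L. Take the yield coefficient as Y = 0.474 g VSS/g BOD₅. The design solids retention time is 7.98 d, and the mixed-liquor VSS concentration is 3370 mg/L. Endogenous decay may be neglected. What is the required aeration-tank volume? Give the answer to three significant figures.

V ≈ 21600 m³

Biomass mass balance (decay neglected): V·X = Y·Q·(S₀ − S)·θ_c, so V = 0.474 × 37200 × (544 − 27.8) × 7.98 / 3370 = 21553 m³.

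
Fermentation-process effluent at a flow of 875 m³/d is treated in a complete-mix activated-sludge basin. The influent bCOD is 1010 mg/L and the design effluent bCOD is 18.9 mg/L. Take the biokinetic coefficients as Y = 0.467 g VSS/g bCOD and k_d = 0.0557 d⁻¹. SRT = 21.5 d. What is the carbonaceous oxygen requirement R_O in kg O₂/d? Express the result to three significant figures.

Observed yield with endogenous decay: Y_obs = Y / (1 + k_d·θ_c) = 0.467 / (1 + 0.0557 × 21.5) = 0.467 / 2.198 = 0.2125 g VSS/g bCOD.
Q·(S₀ − S) = 875 × (1010 − 18.9) × 10⁻³ = 867.2 kg/d removed.
Biomass synthesised: P_X = Y_obs × 867.2 = 184.3 kg VSS/d.
R_O = Q·ΔS − 1.42 P_X = 867.2 − 261.7 = 605.5 kg O₂/d.

R_O ≈ 606 kg O₂/d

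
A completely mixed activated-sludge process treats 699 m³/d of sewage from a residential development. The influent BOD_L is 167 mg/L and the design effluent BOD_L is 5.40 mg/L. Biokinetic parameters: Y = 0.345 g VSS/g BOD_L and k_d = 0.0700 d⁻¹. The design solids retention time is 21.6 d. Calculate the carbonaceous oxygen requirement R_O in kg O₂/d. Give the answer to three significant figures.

Observed yield with endogenous decay: Y_obs = Y / (1 + k_d·θ_c) = 0.345 / (1 + 0.0700 × 21.6) = 0.345 / 2.512 = 0.1373 g VSS/g BOD_L.
ΔS = 167 − 5.40 = 161.6 mg/L, so the substrate removal rate is 699 × 161.6/1000 = 113.0 kg BOD_L/d.
Biomass synthesised: P_X = Y_obs × 113.0 = 15.51 kg VSS/d.
R_O = Q·ΔS − 1.42 P_X = 113.0 − 22.03 = 90.93 kg O₂/d.

R_O ≈ 90.9 kg O₂/d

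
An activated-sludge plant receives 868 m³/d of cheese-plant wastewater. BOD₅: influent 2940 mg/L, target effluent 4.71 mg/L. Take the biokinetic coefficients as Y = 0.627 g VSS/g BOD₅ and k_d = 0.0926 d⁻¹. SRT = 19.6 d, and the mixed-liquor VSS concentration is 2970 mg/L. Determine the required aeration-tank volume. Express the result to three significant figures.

V ≈ 3750 m³

Rearranging the biomass balance for a CMAS with decay, V = Y·Q·ΔS·θ_c / [X·(1+k_d θ_c)] = 0.627 × 868 × (2940 − 4.71) × 19.6 / [2970 × (1 + 0.0926 × 19.6)] = 3.13×10^7 / 8360 = 3745 m³.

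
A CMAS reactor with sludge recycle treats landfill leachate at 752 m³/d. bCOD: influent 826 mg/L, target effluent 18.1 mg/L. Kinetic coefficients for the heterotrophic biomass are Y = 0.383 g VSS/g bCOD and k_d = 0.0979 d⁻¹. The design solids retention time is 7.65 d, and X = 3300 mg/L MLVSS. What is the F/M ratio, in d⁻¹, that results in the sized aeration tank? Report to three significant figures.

From the SRT design equation V = Y Q (S₀−S) θ_c / [X (1 + k_d θ_c)] = 0.383 × 752 × (826 − 18.1) × 7.65 / [3300 × (1 + 0.0979 × 7.65)] = 1.78×10^6 / 5771 = 308.4 m³.
F/M = Q·S₀ / (V·X) = 752 × 826 / (308.4 × 3300) = 0.6103 g bCOD·(g VSS·d)⁻¹.

F/M ≈ 0.610 d⁻¹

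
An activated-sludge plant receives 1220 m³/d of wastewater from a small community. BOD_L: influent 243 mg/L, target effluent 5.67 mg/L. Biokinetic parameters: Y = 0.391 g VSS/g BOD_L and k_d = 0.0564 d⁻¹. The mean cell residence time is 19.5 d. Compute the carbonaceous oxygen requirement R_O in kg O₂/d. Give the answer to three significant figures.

The observed yield is Y_obs = Y/(1 + k_d·θ_c) = 0.391 / (1 + 0.0564 × 19.5) = 0.391 / 2.100 = 0.1862 g VSS per g BOD_L removed.
Mass of BOD_L removed per day: Q(S₀ − S) = 1220 × 237.3 g/m³ = 289.5 kg/d.
Net sludge production P_X = 0.1862 × 289.5 = 53.92 kg VSS/d.
R_O = Q·ΔS − 1.42 P_X = 289.5 − 76.56 = 213.0 kg O₂/d.

R_O ≈ 213 kg O₂/d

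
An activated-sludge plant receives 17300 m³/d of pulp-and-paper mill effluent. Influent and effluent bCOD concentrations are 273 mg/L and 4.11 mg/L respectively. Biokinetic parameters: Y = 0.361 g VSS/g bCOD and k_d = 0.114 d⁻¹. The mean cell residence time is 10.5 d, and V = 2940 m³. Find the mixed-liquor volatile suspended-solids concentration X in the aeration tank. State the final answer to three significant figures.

X ≈ 2730 mg/L

From V·X·(1 + k_d·θ_c) = Y·Q·(S₀ − S)·θ_c: X = 0.361 × 17300 × (273 − 4.11) × 10.5 / [2940 × (1 + 0.114 × 10.5)] = 2730 mg/L.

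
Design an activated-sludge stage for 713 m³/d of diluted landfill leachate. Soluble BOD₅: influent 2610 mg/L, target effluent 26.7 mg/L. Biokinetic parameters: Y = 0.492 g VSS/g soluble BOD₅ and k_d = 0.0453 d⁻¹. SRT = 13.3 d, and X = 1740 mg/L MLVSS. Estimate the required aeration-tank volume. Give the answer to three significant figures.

From the SRT design equation V = Y Q (S₀−S) θ_c / [X (1 + k_d θ_c)] = 0.492 × 713 × (2610 − 26.7) × 13.3 / [1740 × (1 + 0.0453 × 13.3)] = 1.21×10^7 / 2788 = 4323 m³.

V ≈ 4320 m³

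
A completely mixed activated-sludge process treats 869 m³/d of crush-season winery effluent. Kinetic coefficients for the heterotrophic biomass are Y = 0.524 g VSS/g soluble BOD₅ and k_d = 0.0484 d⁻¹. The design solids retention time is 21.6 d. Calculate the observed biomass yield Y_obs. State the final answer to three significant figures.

Y_obs ≈ 0.256 g VSS/g soluble BOD₅

Y_obs = Y / (1 + k_d θ_c) = 0.524 / (1 + 0.0484 × 21.6) = 0.524 / 2.045 = 0.2562.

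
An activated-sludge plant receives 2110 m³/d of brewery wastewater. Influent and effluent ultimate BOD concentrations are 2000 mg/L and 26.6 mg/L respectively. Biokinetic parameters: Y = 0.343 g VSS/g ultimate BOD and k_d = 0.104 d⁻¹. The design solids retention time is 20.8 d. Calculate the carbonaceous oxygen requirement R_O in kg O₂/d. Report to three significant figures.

R_O ≈ 3520 kg O₂/d

Correct the yield for decay: Y_obs = Y/(1 + k_d θ_c) = 0.343 / (1 + 0.104 × 20.8) = 0.343 / 3.163 = 0.1084.
ΔS = 2000 − 26.6 = 1973 mg/L, so the substrate removal rate is 2110 × 1973/1000 = 4164 kg ultimate BOD/d.
Net sludge production P_X = 0.1084 × 4164 = 451.5 kg VSS/d.
Carbonaceous O₂ demand = substrate oxidised − cell-mass equivalent = 4164 − 1.42 × 451.5 = 3523 kg O₂/d.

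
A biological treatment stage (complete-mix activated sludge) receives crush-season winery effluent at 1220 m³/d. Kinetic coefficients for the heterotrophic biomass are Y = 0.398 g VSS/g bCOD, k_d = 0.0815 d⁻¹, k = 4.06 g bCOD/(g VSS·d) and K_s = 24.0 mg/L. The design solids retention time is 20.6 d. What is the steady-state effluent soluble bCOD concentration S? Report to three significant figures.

S ≈ 2.10 mg/L

From the Monod/SRT balance for a CMAS, S = K_s·(1+k_d θ_c)/[θ_c·(Y k − k_d) − 1] = 24.0 × (1 + 0.0815 × 20.6) / [20.6 × (0.398 × 4.06 − 0.0815) − 1] = 64.29 / 30.61 = 2.101 mg/L.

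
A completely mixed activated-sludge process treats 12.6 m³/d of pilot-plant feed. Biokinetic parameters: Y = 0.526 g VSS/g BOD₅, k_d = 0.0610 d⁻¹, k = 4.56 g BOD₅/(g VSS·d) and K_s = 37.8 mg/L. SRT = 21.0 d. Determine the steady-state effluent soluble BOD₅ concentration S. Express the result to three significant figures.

S ≈ 1.79 mg/L

For a completely mixed reactor with recycle the Lawrence–McCarty relation gives S = K_s·(1 + k_d·θ_c) / [θ_c·(Y·k − k_d) − 1] = 37.8 × (1 + 0.0610 × 21.0) / [21.0 × (0.526 × 4.56 − 0.0610) − 1] = 86.22 / 48.09 = 1.793 mg/L.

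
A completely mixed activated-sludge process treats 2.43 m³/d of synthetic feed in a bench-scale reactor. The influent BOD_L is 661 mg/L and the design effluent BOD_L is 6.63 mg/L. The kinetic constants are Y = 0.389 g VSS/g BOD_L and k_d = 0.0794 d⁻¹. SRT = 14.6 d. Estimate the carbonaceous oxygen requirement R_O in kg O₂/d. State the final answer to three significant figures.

Correct the yield for decay: Y_obs = Y/(1 + k_d θ_c) = 0.389 / (1 + 0.0794 × 14.6) = 0.389 / 2.159 = 0.1802.
Substrate removed = Q·(S₀ − S) = 2.43 m³/d × (661 − 6.63) g/m³ = 1.59×10^3 g/d = 1.590 kg/d.
Net sludge production P_X = 0.1802 × 1.590 = 0.2865 kg VSS/d.
R_O = Q·(S₀ − S) − 1.42·P_X = 1.590 − 1.42 × 0.2865 = 1.183 kg O₂/d.

R_O ≈ 1.18 kg O₂/d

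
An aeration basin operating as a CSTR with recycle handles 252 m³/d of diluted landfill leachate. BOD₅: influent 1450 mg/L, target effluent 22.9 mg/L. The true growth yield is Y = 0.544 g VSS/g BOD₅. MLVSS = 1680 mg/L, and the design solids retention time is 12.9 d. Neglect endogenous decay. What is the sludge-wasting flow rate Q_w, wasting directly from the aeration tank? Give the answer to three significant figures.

Biomass mass balance (decay neglected): V·X = Y·Q·(S₀ − S)·θ_c, so V = 0.544 × 252 × (1450 − 22.9) × 12.9 / 1680 = 1502 m³.
For wasting at MLVSS concentration, Q_w = V/θ_c = 1502/12.9 = 116.5 m³/d.

Q_w ≈ 116 m³/d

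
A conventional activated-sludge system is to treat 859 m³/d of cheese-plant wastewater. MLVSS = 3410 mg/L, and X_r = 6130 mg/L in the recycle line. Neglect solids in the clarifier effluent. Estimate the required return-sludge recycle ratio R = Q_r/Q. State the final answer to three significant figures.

R ≈ 1.25

Mass balance around the secondary clarifier (neglecting effluent solids): R = X / (X_r − X) = 3410 / (6130 − 3410) = 1.254.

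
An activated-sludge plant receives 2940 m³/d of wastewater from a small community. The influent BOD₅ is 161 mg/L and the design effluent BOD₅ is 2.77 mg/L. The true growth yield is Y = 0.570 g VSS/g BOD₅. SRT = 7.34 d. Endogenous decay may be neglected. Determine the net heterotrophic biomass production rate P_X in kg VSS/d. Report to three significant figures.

P_X ≈ 265 kg VSS/d

Since k_d ≈ 0, Y_obs = Y = 0.570 g VSS/g BOD₅.
ΔS = 161 − 2.77 = 158.2 mg/L, so the substrate removal rate is 2940 × 158.2/1000 = 465.2 kg BOD₅/d.
Biomass produced: P_X = Y_obs·Q·ΔS = 0.5700 × 465.2 ≈ 265.2 kg VSS/d.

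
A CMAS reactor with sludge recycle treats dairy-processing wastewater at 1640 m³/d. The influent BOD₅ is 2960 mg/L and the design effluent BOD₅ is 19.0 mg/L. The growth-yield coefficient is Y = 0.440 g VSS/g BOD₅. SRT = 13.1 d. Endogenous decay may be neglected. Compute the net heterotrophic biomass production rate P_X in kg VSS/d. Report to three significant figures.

P_X ≈ 2120 kg VSS/d

No decay correction is needed, so Y_obs = Y = 0.440.
Mass of BOD₅ removed per day: Q(S₀ − S) = 1640 × 2941 g/m³ = 4823 kg/d.
P_X = Y_obs · Q(S₀ − S) = 0.4400 × 4823 = 2122 kg VSS/d.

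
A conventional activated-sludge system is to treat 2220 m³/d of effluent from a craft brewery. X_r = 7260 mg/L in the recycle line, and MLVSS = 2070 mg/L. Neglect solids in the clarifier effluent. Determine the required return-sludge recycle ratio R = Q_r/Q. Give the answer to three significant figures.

Mass balance around the secondary clarifier (neglecting effluent solids): R = X / (X_r − X) = 2070 / (7260 − 2070) = 0.3988.

R ≈ 0.399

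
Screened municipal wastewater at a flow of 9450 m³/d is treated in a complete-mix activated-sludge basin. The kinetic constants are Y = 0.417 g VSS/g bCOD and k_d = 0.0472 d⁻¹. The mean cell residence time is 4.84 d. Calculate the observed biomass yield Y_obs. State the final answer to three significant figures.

Y_obs = Y / (1 + k_d θ_c) = 0.417 / (1 + 0.0472 × 4.84) = 0.417 / 1.228 = 0.3395.

Y_obs ≈ 0.339 g VSS/g bCOD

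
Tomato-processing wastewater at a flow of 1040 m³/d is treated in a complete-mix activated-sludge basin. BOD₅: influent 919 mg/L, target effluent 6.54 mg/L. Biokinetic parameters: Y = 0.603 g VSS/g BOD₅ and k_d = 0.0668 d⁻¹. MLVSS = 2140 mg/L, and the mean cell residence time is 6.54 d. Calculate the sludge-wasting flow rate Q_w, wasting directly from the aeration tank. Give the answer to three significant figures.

Rearranging the biomass balance for a CMAS with decay, V = Y·Q·ΔS·θ_c / [X·(1+k_d θ_c)] = 0.603 × 1040 × (919 − 6.54) × 6.54 / [2140 × (1 + 0.0668 × 6.54)] = 3.74×10^6 / 3075 = 1217 m³.
With mixed-liquor wasting, θ_c = V/Q_w, so Q_w = V/θ_c = 1217/6.54 = 186.1 m³/d.

Q_w ≈ 186 m³/d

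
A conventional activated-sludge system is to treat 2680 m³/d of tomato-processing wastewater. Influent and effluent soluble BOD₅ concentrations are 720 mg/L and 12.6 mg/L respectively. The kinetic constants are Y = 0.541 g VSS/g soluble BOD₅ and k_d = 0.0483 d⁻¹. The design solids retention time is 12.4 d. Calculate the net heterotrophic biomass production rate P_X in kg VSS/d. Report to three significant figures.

Observed yield with endogenous decay: Y_obs = Y / (1 + k_d·θ_c) = 0.541 / (1 + 0.0483 × 12.4) = 0.541 / 1.599 = 0.3384 g VSS/g soluble BOD₅.
Substrate removed = Q·(S₀ − S) = 2680 m³/d × (720 − 12.6) g/m³ = 1.9×10^6 g/d = 1896 kg/d.
Net biomass production P_X = Y_obs × Q·(S₀ − S) = 0.3384 × 1896 = 641.5 kg VSS/d.

P_X ≈ 641 kg VSS/d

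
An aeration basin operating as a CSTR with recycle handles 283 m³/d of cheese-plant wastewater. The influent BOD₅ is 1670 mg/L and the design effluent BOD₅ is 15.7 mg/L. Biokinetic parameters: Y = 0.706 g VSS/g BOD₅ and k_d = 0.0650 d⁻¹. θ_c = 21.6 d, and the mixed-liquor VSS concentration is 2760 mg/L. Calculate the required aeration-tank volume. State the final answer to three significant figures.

Steady-state biomass mass balance: V·X·(1 + k_d·θ_c) = Y·Q·(S₀ − S)·θ_c, so V = 0.706 × 283 × (1670 − 15.7) × 21.6 / [2760 × (1 + 0.0650 × 21.6)] = 7.14×10^6 / 6635 = 1076 m³.

V ≈ 1080 m³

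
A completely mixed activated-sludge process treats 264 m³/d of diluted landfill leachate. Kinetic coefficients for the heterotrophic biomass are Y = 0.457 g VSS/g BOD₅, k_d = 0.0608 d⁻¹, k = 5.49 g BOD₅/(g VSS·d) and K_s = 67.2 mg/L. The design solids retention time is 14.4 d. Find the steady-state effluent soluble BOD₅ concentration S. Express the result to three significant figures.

Effluent substrate depends only on kinetics and SRT: S = K_s(1 + k_d θ_c) / [θ_c(Yk − k_d) − 1] = 67.2 × (1 + 0.0608 × 14.4) / [14.4 × (0.457 × 5.49 − 0.0608) − 1] = 126.0 / 34.25 = 3.680 mg/L.

S ≈ 3.68 mg/L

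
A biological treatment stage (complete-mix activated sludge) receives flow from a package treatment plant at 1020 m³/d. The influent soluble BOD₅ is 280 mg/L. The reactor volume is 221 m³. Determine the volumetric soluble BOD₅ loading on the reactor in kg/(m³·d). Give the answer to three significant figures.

L_v ≈ 1.29 kg soluble BOD₅/(m³·d)

L_v = Q S₀ / V = 1020 × 280 × 10⁻³ / 221.0 = 1.292 kg/(m³·d).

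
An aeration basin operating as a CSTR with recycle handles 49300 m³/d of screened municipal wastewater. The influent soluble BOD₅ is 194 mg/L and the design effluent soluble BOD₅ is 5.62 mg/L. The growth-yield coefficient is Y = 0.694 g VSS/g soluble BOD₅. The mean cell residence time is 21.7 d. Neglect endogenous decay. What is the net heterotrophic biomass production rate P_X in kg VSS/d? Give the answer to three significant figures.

With endogenous decay neglected, the observed yield equals the true yield: Y_obs = Y = 0.694 g VSS/g soluble BOD₅.
Q·(S₀ − S) = 49300 × (194 − 5.62) × 10⁻³ = 9287 kg/d removed.
Biomass produced: P_X = Y_obs·Q·ΔS = 0.6940 × 9287 ≈ 6445 kg VSS/d.

P_X ≈ 6450 kg VSS/d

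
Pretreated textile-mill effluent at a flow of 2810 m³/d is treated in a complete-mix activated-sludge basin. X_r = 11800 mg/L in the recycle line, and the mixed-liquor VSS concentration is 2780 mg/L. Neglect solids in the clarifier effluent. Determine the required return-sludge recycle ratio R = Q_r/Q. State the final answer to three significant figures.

Mass balance around the secondary clarifier (neglecting effluent solids): R = X / (X_r − X) = 2780 / (11800 − 2780) = 0.3082.

R ≈ 0.308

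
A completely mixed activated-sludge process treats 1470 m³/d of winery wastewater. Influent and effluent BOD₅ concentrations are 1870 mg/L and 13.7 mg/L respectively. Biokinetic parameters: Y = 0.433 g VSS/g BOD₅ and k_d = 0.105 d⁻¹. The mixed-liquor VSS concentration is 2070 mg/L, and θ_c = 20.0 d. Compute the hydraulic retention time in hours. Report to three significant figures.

Steady-state biomass mass balance: V·X·(1 + k_d·θ_c) = Y·Q·(S₀ − S)·θ_c, so V = 0.433 × 1470 × (1870 − 13.7) × 20.0 / [2070 × (1 + 0.105 × 20.0)] = 2.36×10^7 / 6417 = 3683 m³.
HRT = V/Q = 3683 m³ / 1470 m³·d⁻¹ = 2.505 d × 24 = 60.12 h.

τ ≈ 60.1 h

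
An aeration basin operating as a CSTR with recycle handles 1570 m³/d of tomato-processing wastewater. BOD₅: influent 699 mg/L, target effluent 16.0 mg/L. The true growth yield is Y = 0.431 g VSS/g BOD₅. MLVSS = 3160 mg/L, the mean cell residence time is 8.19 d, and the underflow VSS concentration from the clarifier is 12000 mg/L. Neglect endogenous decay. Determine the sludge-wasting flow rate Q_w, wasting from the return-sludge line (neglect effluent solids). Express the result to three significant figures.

V·X = Y·Q·ΔS·θ_c gives V = 0.431 × 1570 × (699 − 16.0) × 8.19 / 3160 = 1198 m³.
Q_w = (V·X)/(θ_c X_r) = 1198 × 3160 / (8.19 × 12000) = 38.51 m³/d.

Q_w ≈ 38.5 m³/d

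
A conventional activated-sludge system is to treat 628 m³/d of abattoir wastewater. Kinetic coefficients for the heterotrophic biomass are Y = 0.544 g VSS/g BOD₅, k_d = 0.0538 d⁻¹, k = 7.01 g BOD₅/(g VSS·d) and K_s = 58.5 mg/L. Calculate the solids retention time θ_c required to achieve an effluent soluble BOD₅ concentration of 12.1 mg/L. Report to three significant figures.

θ_c ≈ 1.67 d

At the target effluent, Y k S/(K_s+S) = 0.544×7.01×12.1/70.60 = 0.6536 d⁻¹.
1/θ_c = 0.6536 − 0.0538 = 0.5998 d⁻¹, so θ_c = 1.667 d.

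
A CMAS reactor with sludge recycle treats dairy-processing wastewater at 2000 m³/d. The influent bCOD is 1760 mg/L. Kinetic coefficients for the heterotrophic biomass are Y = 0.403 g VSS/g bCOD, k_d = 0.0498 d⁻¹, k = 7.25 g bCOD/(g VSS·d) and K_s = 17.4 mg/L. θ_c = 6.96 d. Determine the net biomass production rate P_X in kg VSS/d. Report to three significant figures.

P_X ≈ 1050 kg VSS/d

For a completely mixed reactor with recycle the Lawrence–McCarty relation gives S = K_s·(1 + k_d·θ_c) / [θ_c·(Y·k − k_d) − 1] = 17.4 × (1 + 0.0498 × 6.96) / [6.96 × (0.403 × 7.25 − 0.0498) − 1] = 23.43 / 18.99 = 1.234 mg/L.
Correct the yield for decay: Y_obs = Y/(1 + k_d θ_c) = 0.403 / (1 + 0.0498 × 6.96) = 0.403 / 1.347 = 0.2993.
Q·(S₀ − S) = 2000 × (1760 − 1.23) × 10⁻³ = 3518 kg/d removed.
P_X = Y_obs · Q(S₀ − S) = 0.2993 × 3518 = 1053 kg VSS/d.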